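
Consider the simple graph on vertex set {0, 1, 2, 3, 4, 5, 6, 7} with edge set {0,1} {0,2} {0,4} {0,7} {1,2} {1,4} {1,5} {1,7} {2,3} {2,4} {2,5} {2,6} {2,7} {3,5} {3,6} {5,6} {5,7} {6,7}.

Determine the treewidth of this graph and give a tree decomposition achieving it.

Treewidth 3.
Bags: B1 = {0, 1, 2, 7}  B2 = {1, 2, 5, 7}  B3 = {2, 5, 6, 7}  B4 = {0, 1, 2, 4}  B5 = {2, 3, 5, 6}
Tree: B1–B2, B2–B3, B1–B4, B3–B5

The largest bag has 4 vertices, giving width 3; this decomposition certifies tw(G) ≤ 3. On the other hand G contains the 4-clique {0, 1, 2, 4}. A clique must lie in a single bag of any decomposition, so no decomposition can have width below 3. Combining the bounds, tw(G) = 3.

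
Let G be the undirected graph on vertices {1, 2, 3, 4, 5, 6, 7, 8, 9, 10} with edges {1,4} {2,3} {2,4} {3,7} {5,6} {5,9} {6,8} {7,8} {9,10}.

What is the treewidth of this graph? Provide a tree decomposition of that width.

Treewidth 1.
One such decomposition:
Bags: B1 = {9, 10}  B2 = {5, 9}  B3 = {5, 6}  B4 = {6, 8}  B5 = {7, 8}  B6 = {3, 7}  B7 = {2, 3}  B8 = {2, 4}  B9 = {1, 4}
Tree: B1–B2, B2–B3, B3–B4, B4–B5, B5–B6, B6–B7, B7–B8, B8–B9

Every bag has size at most 2, so the width is 2 − 1 = 1 and tw(G) ≤ 1. Any graph with an edge has treewidth ≥ 1, and G has the edge 10–9. Hence tw(G) = 1 exactly.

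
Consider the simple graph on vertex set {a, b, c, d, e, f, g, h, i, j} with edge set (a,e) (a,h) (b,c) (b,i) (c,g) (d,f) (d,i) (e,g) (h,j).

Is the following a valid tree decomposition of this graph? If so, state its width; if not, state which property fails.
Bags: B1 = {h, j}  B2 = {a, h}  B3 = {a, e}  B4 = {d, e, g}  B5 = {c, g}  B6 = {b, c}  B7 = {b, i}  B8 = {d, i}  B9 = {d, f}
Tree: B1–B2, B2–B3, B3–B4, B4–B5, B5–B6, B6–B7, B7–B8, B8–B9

No — bags containing vertex d are not connected in the tree.

A tree decomposition must satisfy three properties: every vertex lies in some bag; for every edge, both endpoints lie together in some bag; and for every vertex, the bags containing it form a connected subtree. Here bags containing vertex d are not connected in the tree, so the decomposition is invalid.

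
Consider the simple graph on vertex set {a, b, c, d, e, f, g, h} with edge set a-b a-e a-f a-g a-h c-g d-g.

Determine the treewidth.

A width-1 tree decomposition is:
Bags: B1 = {a, b}  B2 = {a, f}  B3 = {a, g}  B4 = {a, e}  B5 = {d, g}  B6 = {c, g}  B7 = {a, h}
Tree: B1–B2, B2–B3, B2–B4, B3–B5, B5–B6, B4–B7
Every bag has size at most 2, so the width is 2 − 1 = 1 and tw(G) ≤ 1. Any graph with an edge has treewidth ≥ 1, and G has the edge b–a. The upper and lower bounds meet at 1, so that is the treewidth.

1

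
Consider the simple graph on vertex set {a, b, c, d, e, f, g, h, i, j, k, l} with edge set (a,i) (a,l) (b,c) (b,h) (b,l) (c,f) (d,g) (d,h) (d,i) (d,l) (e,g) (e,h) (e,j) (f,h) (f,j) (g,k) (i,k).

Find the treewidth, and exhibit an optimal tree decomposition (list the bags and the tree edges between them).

The largest bag has 4 vertices, giving width 3; this decomposition certifies tw(G) ≤ 3. For the lower bound: the 4 vertex sets {c,f,j}, {b}, {h}, {d,e,g,l} are disjoint, each induces a connected subgraph, and every pair is joined by at least one edge of G. Contracting each set to a single vertex therefore yields K_{4} as a minor, and since treewidth is minor-monotone, tw(G) ≥ tw(K_{4}) = 3. Combining the bounds, tw(G) = 3.

Treewidth 3.
One optimal decomposition is:
Bags: B1 = {b, c, f, j}  B2 = {b, f, h, j}  B3 = {b, e, h, j}  B4 = {b, e, h, l}  B5 = {d, e, h, l}  B6 = {d, e, g, l}  B7 = {a, d, g, l}  B8 = {a, d, g, i}  B9 = {a, g, i, k}
Tree: B1–B2, B2–B3, B3–B4, B4–B5, B5–B6, B6–B7, B7–B8, B8–B9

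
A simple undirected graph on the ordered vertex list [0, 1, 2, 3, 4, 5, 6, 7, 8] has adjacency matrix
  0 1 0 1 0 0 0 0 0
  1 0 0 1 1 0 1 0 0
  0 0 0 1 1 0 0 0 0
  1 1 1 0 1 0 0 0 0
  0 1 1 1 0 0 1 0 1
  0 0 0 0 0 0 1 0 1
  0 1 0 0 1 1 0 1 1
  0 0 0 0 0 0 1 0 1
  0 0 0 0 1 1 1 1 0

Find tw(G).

A width-2 tree decomposition is:
Bags: B1 = {4, 6, 8}  B2 = {1, 4, 6}  B3 = {5, 6, 8}  B4 = {1, 3, 4}  B5 = {0, 1, 3}  B6 = {6, 7, 8}  B7 = {2, 3, 4}
Tree: B1–B2, B1–B3, B2–B4, B4–B5, B1–B6, B4–B7
Every bag has size at most 3, so the width is 3 − 1 = 2 and tw(G) ≤ 2. For the lower bound, the 3 vertices {0, 1, 3} are pairwise adjacent, and any tree decomposition puts a clique entirely inside one bag — forcing width ≥ 2. Hence tw(G) = 2 exactly.

2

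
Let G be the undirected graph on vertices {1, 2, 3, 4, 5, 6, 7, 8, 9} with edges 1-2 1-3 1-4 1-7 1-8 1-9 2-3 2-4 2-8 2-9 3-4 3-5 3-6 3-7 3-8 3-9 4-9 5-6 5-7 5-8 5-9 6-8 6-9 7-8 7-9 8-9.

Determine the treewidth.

4

A width-4 tree decomposition is:
Bags: B1 = {1, 2, 3, 4, 9}  B2 = {1, 2, 3, 8, 9}  B3 = {1, 3, 7, 8, 9}  B4 = {3, 5, 7, 8, 9}  B5 = {3, 5, 6, 8, 9}
Tree: B1–B2, B2–B3, B3–B4, B4–B5
Each bag holds 5 vertices, so the decomposition has width 4, which upper-bounds the treewidth. Conversely, {1, 2, 3, 8, 9} is a clique of size 5, and the vertices of any clique must share a bag in every tree decomposition; so some bag has ≥ 5 vertices and tw(G) ≥ 4. Therefore the treewidth is 4.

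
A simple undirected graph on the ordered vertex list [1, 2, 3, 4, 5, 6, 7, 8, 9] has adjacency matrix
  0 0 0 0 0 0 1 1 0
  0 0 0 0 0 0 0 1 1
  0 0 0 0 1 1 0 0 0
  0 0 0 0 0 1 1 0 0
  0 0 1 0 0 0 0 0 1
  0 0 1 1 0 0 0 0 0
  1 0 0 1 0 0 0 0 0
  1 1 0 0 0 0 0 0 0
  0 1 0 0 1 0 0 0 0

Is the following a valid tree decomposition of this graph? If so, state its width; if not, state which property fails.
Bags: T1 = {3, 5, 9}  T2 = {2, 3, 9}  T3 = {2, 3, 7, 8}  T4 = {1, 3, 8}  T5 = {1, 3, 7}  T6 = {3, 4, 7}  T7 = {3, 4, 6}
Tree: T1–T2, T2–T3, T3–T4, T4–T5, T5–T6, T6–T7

A tree decomposition must satisfy three properties: every vertex lies in some bag; for every edge, both endpoints lie together in some bag; and for every vertex, the bags containing it form a connected subtree. Here bags containing vertex 7 are not connected in the tree, so the decomposition is invalid.

No — bags containing vertex 7 are not connected in the tree.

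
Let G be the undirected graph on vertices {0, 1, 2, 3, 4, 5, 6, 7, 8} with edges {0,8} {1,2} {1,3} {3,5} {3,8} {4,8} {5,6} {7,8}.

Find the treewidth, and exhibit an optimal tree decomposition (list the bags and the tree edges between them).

Every bag has size at most 2, so the width is 2 − 1 = 1 and tw(G) ≤ 1. Since G has at least one edge (e.g. 3–1), it is not an edgeless graph, so tw(G) ≥ 1. Combining the bounds, tw(G) = 1.

Treewidth 1.
Bags: B1 = {1, 3}  B2 = {3, 8}  B3 = {1, 2}  B4 = {4, 8}  B5 = {0, 8}  B6 = {3, 5}  B7 = {7, 8}  B8 = {5, 6}
Tree: B1–B2, B1–B3, B2–B4, B4–B5, B2–B6, B5–B7, B6–B8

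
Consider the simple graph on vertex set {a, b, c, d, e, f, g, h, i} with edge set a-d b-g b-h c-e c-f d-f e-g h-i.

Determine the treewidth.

A width-1 tree decomposition is:
Bags: B1 = {h, i}  B2 = {b, h}  B3 = {b, g}  B4 = {e, g}  B5 = {c, e}  B6 = {c, f}  B7 = {d, f}  B8 = {a, d}
Tree: B1–B2, B2–B3, B3–B4, B4–B5, B5–B6, B6–B7, B7–B8
Each bag holds 2 vertices, so the decomposition has width 1, which upper-bounds the treewidth. G has an edge, so its treewidth is at least 1. The upper and lower bounds meet at 1, so that is the treewidth.

1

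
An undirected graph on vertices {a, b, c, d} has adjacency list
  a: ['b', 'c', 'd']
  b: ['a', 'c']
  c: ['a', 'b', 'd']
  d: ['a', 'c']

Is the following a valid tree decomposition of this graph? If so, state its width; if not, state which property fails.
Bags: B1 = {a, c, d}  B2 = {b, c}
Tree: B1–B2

A tree decomposition must satisfy three properties: every vertex lies in some bag; for every edge, both endpoints lie together in some bag; and for every vertex, the bags containing it form a connected subtree. Here edge (a,b) lies in no bag, so the decomposition is invalid.

No — edge (a,b) lies in no bag.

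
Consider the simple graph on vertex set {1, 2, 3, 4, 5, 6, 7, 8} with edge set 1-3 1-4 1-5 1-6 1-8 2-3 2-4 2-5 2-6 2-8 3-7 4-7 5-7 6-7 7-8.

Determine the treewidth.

3

A width-3 tree decomposition is:
Bags: B1 = {1, 2, 5, 7}  B2 = {1, 2, 3, 7}  B3 = {1, 2, 6, 7}  B4 = {1, 2, 7, 8}  B5 = {1, 2, 4, 7}
Tree: B1–B2, B2–B3, B3–B4, B4–B5
Each bag holds 4 vertices, so the decomposition has width 3, which upper-bounds the treewidth. For the lower bound: the 4 vertex sets {1,5}, {3,7}, {2}, {6} are disjoint, each induces a connected subgraph, and every pair is joined by at least one edge of G. Contracting each set to a single vertex therefore yields K_{4} as a minor, and since treewidth is minor-monotone, tw(G) ≥ tw(K_{4}) = 3. Combining the bounds, tw(G) = 3.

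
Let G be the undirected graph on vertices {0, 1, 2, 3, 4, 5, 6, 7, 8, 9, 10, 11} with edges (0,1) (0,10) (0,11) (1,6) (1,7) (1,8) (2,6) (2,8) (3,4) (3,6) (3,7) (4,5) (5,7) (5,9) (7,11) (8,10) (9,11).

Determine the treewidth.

A width-3 tree decomposition is:
Bags: B1 = {3, 4, 5, 9}  B2 = {3, 5, 7, 9}  B3 = {3, 7, 9, 11}  B4 = {3, 6, 7, 11}  B5 = {1, 6, 7, 11}  B6 = {0, 1, 6, 11}  B7 = {0, 1, 2, 6}  B8 = {0, 1, 2, 8}  B9 = {0, 2, 8, 10}
Tree: B1–B2, B2–B3, B3–B4, B4–B5, B5–B6, B6–B7, B7–B8, B8–B9
Every bag has size at most 4, so the width is 4 − 1 = 3 and tw(G) ≤ 3. For the lower bound: the 4 vertex sets {4,5,9}, {3}, {7}, {0,1,6,11} are disjoint, each induces a connected subgraph, and every pair is joined by at least one edge of G. Contracting each set to a single vertex therefore yields K_{4} as a minor, and since treewidth is minor-monotone, tw(G) ≥ tw(K_{4}) = 3. Hence tw(G) = 3 exactly.

3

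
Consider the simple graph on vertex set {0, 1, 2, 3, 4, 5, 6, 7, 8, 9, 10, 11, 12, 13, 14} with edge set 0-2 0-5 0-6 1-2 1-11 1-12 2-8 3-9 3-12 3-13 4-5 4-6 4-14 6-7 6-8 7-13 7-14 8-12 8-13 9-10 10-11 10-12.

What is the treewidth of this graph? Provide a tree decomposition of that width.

Every bag has size at most 4, so the width is 4 − 1 = 3 and tw(G) ≤ 3. For the lower bound: the 4 vertex sets {4,5,14}, {7}, {6}, {0,2,8,13} are disjoint, each induces a connected subgraph, and every pair is joined by at least one edge of G. Contracting each set to a single vertex therefore yields K_{4} as a minor, and since treewidth is minor-monotone, tw(G) ≥ tw(K_{4}) = 3. Hence tw(G) = 3 exactly.

Treewidth 3.
Bags: B1 = {4, 5, 7, 14}  B2 = {4, 5, 6, 7}  B3 = {0, 5, 6, 7}  B4 = {0, 6, 7, 13}  B5 = {0, 6, 8, 13}  B6 = {0, 2, 8, 13}  B7 = {2, 3, 8, 13}  B8 = {2, 3, 8, 12}  B9 = {1, 2, 3, 12}  B10 = {1, 3, 9, 12}  B11 = {1, 9, 10, 12}  B12 = {1, 9, 10, 11}
Tree: B1–B2, B2–B3, B3–B4, B4–B5, B5–B6, B6–B7, B7–B8, B8–B9, B9–B10, B10–B11, B11–B12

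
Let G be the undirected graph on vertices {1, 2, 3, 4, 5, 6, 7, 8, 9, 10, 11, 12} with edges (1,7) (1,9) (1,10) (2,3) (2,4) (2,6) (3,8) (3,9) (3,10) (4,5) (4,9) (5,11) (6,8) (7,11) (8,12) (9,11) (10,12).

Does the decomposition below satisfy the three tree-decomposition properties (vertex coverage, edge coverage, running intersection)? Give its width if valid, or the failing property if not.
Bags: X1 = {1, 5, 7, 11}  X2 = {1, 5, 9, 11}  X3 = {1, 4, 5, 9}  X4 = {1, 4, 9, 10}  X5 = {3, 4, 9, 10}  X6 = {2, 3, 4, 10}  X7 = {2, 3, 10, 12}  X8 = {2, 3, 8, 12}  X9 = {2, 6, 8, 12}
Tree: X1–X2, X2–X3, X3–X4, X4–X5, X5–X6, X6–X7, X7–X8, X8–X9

Checking the three conditions: (i) the bags cover all of {1, 2, 3, 4, 5, 6, 7, 8, 9, 10, 11, 12}; (ii) for each edge, some bag contains both endpoints; (iii) the bags containing any fixed vertex form a subtree. All hold, so the decomposition is valid with width 4 − 1 = 3.

Yes; width 3.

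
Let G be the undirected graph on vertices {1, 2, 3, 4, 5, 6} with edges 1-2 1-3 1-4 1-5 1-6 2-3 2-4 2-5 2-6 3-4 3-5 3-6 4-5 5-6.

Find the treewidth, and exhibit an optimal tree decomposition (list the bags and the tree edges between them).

Every bag has size at most 5, so the width is 5 − 1 = 4 and tw(G) ≤ 4. For the lower bound, the 5 vertices {1, 2, 3, 4, 5} are pairwise adjacent, and any tree decomposition puts a clique entirely inside one bag — forcing width ≥ 4. Hence tw(G) = 4 exactly.

Treewidth 4.
One optimal decomposition is:
Bags: B1 = {1, 2, 3, 5, 6}  B2 = {1, 2, 3, 4, 5}
Tree: B1–B2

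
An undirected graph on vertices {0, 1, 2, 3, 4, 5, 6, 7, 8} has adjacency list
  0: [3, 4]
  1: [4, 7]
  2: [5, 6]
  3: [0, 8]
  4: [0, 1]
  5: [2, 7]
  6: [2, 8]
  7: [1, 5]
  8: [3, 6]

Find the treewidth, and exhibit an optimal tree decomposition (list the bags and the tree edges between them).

Treewidth 2.
One such decomposition:
Bags: B1 = {0, 1, 4}  B2 = {0, 1, 7}  B3 = {0, 5, 7}  B4 = {0, 2, 5}  B5 = {0, 2, 6}  B6 = {0, 6, 8}  B7 = {0, 3, 8}
Tree: B1–B2, B2–B3, B3–B4, B4–B5, B5–B6, B6–B7

The largest bag has 3 vertices, giving width 2; this decomposition certifies tw(G) ≤ 2. The edges 0–4–1–7–5–2–6–8–3–0 form a cycle, so G is not a tree and its treewidth is at least 2. Hence tw(G) = 2 exactly.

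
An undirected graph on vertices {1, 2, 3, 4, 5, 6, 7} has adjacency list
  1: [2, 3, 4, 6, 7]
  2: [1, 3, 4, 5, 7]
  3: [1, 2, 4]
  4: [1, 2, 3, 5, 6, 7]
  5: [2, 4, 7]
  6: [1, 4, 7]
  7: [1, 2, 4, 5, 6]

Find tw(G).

3

A width-3 tree decomposition is:
Bags: B1 = {2, 4, 5, 7}  B2 = {1, 2, 4, 7}  B3 = {1, 2, 3, 4}  B4 = {1, 4, 6, 7}
Tree: B1–B2, B2–B3, B2–B4
Every bag has size at most 4, so the width is 4 − 1 = 3 and tw(G) ≤ 3. For the lower bound, the 4 vertices {1, 2, 3, 4} are pairwise adjacent, and any tree decomposition puts a clique entirely inside one bag — forcing width ≥ 3. Hence tw(G) = 3 exactly.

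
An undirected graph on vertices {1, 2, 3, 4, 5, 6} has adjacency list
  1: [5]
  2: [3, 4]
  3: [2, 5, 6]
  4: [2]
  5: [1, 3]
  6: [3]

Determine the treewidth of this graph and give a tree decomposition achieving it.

The largest bag has 2 vertices, giving width 1; this decomposition certifies tw(G) ≤ 1. Any graph with an edge has treewidth ≥ 1, and G has the edge 5–3. Combining the bounds, tw(G) = 1.

Treewidth 1.
Bags: B1 = {3, 5}  B2 = {1, 5}  B3 = {3, 6}  B4 = {2, 3}  B5 = {2, 4}
Tree: B1–B2, B1–B3, B1–B4, B4–B5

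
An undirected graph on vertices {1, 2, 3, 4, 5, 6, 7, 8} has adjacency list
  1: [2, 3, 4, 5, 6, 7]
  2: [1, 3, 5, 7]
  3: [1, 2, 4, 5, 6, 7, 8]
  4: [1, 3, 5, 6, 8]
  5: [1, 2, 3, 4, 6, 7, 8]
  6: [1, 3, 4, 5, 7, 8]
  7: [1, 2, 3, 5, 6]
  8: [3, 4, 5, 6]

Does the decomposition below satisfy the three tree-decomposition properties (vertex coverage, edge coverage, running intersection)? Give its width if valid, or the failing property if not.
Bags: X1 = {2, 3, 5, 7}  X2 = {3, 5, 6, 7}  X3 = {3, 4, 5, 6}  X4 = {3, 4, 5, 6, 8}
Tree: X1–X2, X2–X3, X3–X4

A tree decomposition must satisfy three properties: every vertex lies in some bag; for every edge, both endpoints lie together in some bag; and for every vertex, the bags containing it form a connected subtree. Here vertex 1 appears in no bag, so the decomposition is invalid.

No — vertex 1 appears in no bag.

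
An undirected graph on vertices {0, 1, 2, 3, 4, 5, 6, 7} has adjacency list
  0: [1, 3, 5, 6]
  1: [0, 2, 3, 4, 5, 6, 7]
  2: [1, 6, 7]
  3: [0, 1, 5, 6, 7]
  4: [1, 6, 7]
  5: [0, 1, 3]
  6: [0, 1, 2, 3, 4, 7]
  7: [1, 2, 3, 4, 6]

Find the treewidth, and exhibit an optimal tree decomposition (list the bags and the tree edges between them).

The largest bag has 4 vertices, giving width 3; this decomposition certifies tw(G) ≤ 3. For the lower bound, the 4 vertices {0, 1, 3, 5} are pairwise adjacent, and any tree decomposition puts a clique entirely inside one bag — forcing width ≥ 3. Hence tw(G) = 3 exactly.

Treewidth 3.
One optimal decomposition is:
Bags: B1 = {0, 1, 3, 6}  B2 = {1, 3, 6, 7}  B3 = {1, 2, 6, 7}  B4 = {0, 1, 3, 5}  B5 = {1, 4, 6, 7}
Tree: B1–B2, B2–B3, B1–B4, B3–B5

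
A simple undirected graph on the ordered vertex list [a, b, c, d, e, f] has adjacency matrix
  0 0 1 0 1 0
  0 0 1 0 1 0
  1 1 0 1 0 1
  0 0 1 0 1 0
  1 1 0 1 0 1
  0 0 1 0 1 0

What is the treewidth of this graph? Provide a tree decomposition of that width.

Each bag holds 3 vertices, so the decomposition has width 2, which upper-bounds the treewidth. The edges d–e–f–c–d form a cycle, so G is not a tree and its treewidth is at least 2. Combining the bounds, tw(G) = 2.

Treewidth 2.
One such decomposition:
Bags: B1 = {c, d, e}  B2 = {c, e, f}  B3 = {b, c, e}  B4 = {a, c, e}
Tree: B1–B2, B2–B3, B3–B4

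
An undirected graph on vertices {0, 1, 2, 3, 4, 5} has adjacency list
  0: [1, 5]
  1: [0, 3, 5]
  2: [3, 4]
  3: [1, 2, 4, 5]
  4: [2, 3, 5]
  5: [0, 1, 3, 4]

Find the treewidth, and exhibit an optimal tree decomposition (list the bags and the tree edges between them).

The largest bag has 3 vertices, giving width 2; this decomposition certifies tw(G) ≤ 2. For the lower bound, the 3 vertices {0, 1, 5} are pairwise adjacent, and any tree decomposition puts a clique entirely inside one bag — forcing width ≥ 2. Hence tw(G) = 2 exactly.

Treewidth 2.
One such decomposition:
Bags: B1 = {3, 4, 5}  B2 = {1, 3, 5}  B3 = {0, 1, 5}  B4 = {2, 3, 4}
Tree: B1–B2, B2–B3, B1–B4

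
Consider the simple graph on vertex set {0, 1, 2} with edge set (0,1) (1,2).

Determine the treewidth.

A width-1 tree decomposition is:
Bags: B1 = {1, 2}  B2 = {0, 1}
Tree: B1–B2
The largest bag has 2 vertices, giving width 1; this decomposition certifies tw(G) ≤ 1. Since G has at least one edge (e.g. 1–2), it is not an edgeless graph, so tw(G) ≥ 1. Therefore the treewidth is 1.

1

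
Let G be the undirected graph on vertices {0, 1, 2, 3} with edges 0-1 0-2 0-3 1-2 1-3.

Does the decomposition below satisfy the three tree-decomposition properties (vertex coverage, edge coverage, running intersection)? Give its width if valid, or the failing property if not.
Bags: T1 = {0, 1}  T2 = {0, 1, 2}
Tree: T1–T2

A tree decomposition must satisfy three properties: every vertex lies in some bag; for every edge, both endpoints lie together in some bag; and for every vertex, the bags containing it form a connected subtree. Here vertex 3 appears in no bag, so the decomposition is invalid.

No — vertex 3 appears in no bag.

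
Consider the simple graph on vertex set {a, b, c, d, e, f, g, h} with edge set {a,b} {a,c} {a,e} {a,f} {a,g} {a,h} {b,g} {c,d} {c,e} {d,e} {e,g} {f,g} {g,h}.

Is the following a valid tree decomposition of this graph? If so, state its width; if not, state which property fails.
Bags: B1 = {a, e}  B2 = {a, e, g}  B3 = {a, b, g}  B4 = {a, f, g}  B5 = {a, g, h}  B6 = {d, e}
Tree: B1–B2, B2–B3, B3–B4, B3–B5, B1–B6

No — vertex c appears in no bag.

A tree decomposition must satisfy three properties: every vertex lies in some bag; for every edge, both endpoints lie together in some bag; and for every vertex, the bags containing it form a connected subtree. Here vertex c appears in no bag, so the decomposition is invalid.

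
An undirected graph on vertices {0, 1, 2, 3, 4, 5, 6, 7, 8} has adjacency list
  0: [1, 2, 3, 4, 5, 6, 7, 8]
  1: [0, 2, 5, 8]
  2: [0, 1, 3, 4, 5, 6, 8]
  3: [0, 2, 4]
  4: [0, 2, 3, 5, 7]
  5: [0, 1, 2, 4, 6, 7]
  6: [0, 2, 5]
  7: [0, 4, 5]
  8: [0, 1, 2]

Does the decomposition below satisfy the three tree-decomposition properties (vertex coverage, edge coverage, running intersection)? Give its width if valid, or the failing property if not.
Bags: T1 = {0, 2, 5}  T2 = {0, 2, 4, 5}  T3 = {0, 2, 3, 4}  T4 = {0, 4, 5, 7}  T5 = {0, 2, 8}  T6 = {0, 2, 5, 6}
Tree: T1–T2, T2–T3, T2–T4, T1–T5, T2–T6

No — vertex 1 appears in no bag.

A tree decomposition must satisfy three properties: every vertex lies in some bag; for every edge, both endpoints lie together in some bag; and for every vertex, the bags containing it form a connected subtree. Here vertex 1 appears in no bag, so the decomposition is invalid.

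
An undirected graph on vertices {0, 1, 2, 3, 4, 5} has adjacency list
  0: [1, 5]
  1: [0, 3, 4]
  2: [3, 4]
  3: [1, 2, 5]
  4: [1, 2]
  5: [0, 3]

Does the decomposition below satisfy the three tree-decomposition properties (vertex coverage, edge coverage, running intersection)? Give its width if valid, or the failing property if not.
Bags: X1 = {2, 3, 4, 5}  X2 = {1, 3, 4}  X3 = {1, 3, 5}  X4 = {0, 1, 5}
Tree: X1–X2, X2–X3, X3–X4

A tree decomposition must satisfy three properties: every vertex lies in some bag; for every edge, both endpoints lie together in some bag; and for every vertex, the bags containing it form a connected subtree. Here bags containing vertex 5 are not connected in the tree, so the decomposition is invalid.

No — bags containing vertex 5 are not connected in the tree.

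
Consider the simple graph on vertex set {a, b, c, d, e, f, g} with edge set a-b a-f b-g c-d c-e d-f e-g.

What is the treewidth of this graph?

2

A width-2 tree decomposition is:
Bags: B1 = {b, e, g}  B2 = {b, c, e}  B3 = {b, c, d}  B4 = {b, d, f}  B5 = {a, b, f}
Tree: B1–B2, B2–B3, B3–B4, B4–B5
The largest bag has 3 vertices, giving width 2; this decomposition certifies tw(G) ≤ 2. The edges b–g–e–c–d–f–a–b form a cycle, so G is not a tree and its treewidth is at least 2. Hence tw(G) = 2 exactly.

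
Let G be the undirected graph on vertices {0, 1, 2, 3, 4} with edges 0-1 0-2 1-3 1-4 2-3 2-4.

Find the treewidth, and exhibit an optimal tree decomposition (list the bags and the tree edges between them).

The largest bag has 3 vertices, giving width 2; this decomposition certifies tw(G) ≤ 2. The edges 2–4–1–0–2 form a cycle, so G is not a tree and its treewidth is at least 2. Combining the bounds, tw(G) = 2.

Treewidth 2.
Bags: B1 = {1, 2, 4}  B2 = {0, 1, 2}  B3 = {1, 2, 3}
Tree: B1–B2, B2–B3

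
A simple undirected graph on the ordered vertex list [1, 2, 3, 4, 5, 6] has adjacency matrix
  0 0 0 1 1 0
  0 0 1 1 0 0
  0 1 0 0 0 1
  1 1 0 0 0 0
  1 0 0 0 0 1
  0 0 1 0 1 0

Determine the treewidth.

2

A width-2 tree decomposition is:
Bags: B1 = {1, 4, 5}  B2 = {2, 4, 5}  B3 = {2, 3, 5}  B4 = {3, 5, 6}
Tree: B1–B2, B2–B3, B3–B4
Every bag has size at most 3, so the width is 3 − 1 = 2 and tw(G) ≤ 2. Since 5–1–4–2–3–6–5 is a cycle in G, G is not acyclic. Forests are exactly the graphs of treewidth ≤ 1, so tw(G) ≥ 2. Therefore the treewidth is 2.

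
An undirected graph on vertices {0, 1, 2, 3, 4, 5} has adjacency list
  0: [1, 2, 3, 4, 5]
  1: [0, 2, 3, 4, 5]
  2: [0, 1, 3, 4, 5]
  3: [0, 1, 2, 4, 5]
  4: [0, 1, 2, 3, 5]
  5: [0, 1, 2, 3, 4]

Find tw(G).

A width-5 tree decomposition is:
Bags: B1 = {0, 1, 2, 3, 4, 5}
Tree: (single bag)
With just one bag of size 6, the width is 6 − 1 = 5, so tw(G) ≤ 5. Conversely, {0, 1, 2, 3, 4, 5} is a clique of size 6, and the vertices of any clique must share a bag in every tree decomposition; so some bag has ≥ 6 vertices and tw(G) ≥ 5. The upper and lower bounds meet at 5, so that is the treewidth.

5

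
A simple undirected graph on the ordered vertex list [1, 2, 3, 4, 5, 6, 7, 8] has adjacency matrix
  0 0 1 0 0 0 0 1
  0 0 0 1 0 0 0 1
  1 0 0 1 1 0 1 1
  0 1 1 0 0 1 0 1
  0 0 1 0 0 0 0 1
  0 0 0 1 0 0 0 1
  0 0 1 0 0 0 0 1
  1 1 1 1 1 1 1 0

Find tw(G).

2

A width-2 tree decomposition is:
Bags: B1 = {2, 4, 8}  B2 = {3, 4, 8}  B3 = {3, 5, 8}  B4 = {1, 3, 8}  B5 = {4, 6, 8}  B6 = {3, 7, 8}
Tree: B1–B2, B2–B3, B2–B4, B1–B5, B4–B6
Each bag holds 3 vertices, so the decomposition has width 2, which upper-bounds the treewidth. For the lower bound, the 3 vertices {2, 4, 8} are pairwise adjacent, and any tree decomposition puts a clique entirely inside one bag — forcing width ≥ 2. The upper and lower bounds meet at 2, so that is the treewidth.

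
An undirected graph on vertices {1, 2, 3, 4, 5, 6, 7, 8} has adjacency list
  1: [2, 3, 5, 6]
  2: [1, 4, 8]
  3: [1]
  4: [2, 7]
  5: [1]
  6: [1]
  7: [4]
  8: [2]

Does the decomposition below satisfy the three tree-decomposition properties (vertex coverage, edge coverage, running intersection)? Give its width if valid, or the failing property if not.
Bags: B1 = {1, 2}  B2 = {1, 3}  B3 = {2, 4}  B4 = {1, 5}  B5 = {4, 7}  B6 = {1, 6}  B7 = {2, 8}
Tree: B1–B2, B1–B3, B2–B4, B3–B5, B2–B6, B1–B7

Yes; width 1.

Vertex coverage: the bags together contain {1, 2, 3, 4, 5, 6, 7, 8}, the full vertex set. Edge coverage: each edge of G has both endpoints in at least one bag. Running intersection: for every vertex, the bags containing it form a connected subtree. All three properties hold, so this is a valid tree decomposition of width max|bag| − 1 = 1, and hence tw(G) ≤ 1.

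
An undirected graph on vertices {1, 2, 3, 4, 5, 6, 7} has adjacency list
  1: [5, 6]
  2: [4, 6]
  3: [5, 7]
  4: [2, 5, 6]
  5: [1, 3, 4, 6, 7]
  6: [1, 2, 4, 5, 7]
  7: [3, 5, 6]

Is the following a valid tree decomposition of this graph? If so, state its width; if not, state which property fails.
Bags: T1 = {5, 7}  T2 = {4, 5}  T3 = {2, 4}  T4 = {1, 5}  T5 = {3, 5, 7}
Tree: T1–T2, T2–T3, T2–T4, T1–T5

No — vertex 6 appears in no bag.

A tree decomposition must satisfy three properties: every vertex lies in some bag; for every edge, both endpoints lie together in some bag; and for every vertex, the bags containing it form a connected subtree. Here vertex 6 appears in no bag, so the decomposition is invalid.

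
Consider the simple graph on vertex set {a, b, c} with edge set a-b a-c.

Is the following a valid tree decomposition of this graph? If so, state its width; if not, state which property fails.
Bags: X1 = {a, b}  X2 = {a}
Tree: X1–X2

A tree decomposition must satisfy three properties: every vertex lies in some bag; for every edge, both endpoints lie together in some bag; and for every vertex, the bags containing it form a connected subtree. Here vertex c appears in no bag, so the decomposition is invalid.

No — vertex c appears in no bag.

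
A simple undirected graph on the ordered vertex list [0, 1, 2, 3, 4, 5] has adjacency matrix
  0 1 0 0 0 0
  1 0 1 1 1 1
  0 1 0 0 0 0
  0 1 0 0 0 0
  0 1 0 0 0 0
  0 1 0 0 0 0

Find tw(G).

A width-1 tree decomposition is:
Bags: B1 = {1, 3}  B2 = {1, 2}  B3 = {1, 4}  B4 = {1, 5}  B5 = {0, 1}
Tree: B1–B2, B2–B3, B1–B4, B3–B5
The largest bag has 2 vertices, giving width 1; this decomposition certifies tw(G) ≤ 1. Any graph with an edge has treewidth ≥ 1, and G has the edge 3–1. Combining the bounds, tw(G) = 1.

1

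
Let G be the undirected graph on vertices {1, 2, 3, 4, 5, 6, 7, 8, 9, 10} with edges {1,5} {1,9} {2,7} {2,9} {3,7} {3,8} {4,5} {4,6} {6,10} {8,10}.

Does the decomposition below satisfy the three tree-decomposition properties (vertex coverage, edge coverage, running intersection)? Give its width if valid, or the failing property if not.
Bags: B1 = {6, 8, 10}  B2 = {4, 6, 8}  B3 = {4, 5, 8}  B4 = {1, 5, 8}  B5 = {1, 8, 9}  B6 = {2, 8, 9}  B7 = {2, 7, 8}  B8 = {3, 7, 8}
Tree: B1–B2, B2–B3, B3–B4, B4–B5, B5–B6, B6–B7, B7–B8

Yes; width 2.

Checking the three conditions: (i) the bags cover all of {1, 2, 3, 4, 5, 6, 7, 8, 9, 10}; (ii) for each edge, some bag contains both endpoints; (iii) the bags containing any fixed vertex form a subtree. All hold, so the decomposition is valid with width 3 − 1 = 2.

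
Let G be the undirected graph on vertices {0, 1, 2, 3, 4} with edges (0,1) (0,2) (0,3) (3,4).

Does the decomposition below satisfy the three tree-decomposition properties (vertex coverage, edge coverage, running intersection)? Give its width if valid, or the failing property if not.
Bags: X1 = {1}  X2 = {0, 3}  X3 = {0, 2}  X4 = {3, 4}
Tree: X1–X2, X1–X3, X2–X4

No — edge (0,1) lies in no bag.

A tree decomposition must satisfy three properties: every vertex lies in some bag; for every edge, both endpoints lie together in some bag; and for every vertex, the bags containing it form a connected subtree. Here edge (0,1) lies in no bag, so the decomposition is invalid.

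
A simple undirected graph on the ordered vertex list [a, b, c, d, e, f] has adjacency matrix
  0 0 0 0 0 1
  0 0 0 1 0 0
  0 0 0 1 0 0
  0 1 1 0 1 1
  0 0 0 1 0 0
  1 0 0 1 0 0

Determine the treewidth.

1

A width-1 tree decomposition is:
Bags: B1 = {d, e}  B2 = {d, f}  B3 = {c, d}  B4 = {b, d}  B5 = {a, f}
Tree: B1–B2, B1–B3, B1–B4, B2–B5
Each bag holds 2 vertices, so the decomposition has width 1, which upper-bounds the treewidth. Since G has at least one edge (e.g. d–e), it is not an edgeless graph, so tw(G) ≥ 1. Combining the bounds, tw(G) = 1.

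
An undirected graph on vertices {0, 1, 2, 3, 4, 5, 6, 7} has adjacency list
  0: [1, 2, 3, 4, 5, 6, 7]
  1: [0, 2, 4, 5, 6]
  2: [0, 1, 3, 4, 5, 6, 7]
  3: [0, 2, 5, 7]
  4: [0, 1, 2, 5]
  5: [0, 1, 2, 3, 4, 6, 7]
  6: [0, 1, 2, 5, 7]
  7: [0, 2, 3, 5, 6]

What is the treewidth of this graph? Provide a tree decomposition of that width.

Treewidth 4.
One optimal decomposition is:
Bags: B1 = {0, 1, 2, 5, 6}  B2 = {0, 1, 2, 4, 5}  B3 = {0, 2, 5, 6, 7}  B4 = {0, 2, 3, 5, 7}
Tree: B1–B2, B1–B3, B3–B4

Each bag holds 5 vertices, so the decomposition has width 4, which upper-bounds the treewidth. For the lower bound, the 5 vertices {0, 1, 2, 4, 5} are pairwise adjacent, and any tree decomposition puts a clique entirely inside one bag — forcing width ≥ 4. Therefore the treewidth is 4.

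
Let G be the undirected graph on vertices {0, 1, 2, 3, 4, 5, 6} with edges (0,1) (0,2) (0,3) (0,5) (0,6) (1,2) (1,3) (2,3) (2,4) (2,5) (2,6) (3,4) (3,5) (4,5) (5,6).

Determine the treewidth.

A width-3 tree decomposition is:
Bags: B1 = {0, 2, 3, 5}  B2 = {0, 2, 5, 6}  B3 = {2, 3, 4, 5}  B4 = {0, 1, 2, 3}
Tree: B1–B2, B1–B3, B1–B4
Each bag holds 4 vertices, so the decomposition has width 3, which upper-bounds the treewidth. For the lower bound, the 4 vertices {0, 1, 2, 3} are pairwise adjacent, and any tree decomposition puts a clique entirely inside one bag — forcing width ≥ 3. The upper and lower bounds meet at 3, so that is the treewidth.

3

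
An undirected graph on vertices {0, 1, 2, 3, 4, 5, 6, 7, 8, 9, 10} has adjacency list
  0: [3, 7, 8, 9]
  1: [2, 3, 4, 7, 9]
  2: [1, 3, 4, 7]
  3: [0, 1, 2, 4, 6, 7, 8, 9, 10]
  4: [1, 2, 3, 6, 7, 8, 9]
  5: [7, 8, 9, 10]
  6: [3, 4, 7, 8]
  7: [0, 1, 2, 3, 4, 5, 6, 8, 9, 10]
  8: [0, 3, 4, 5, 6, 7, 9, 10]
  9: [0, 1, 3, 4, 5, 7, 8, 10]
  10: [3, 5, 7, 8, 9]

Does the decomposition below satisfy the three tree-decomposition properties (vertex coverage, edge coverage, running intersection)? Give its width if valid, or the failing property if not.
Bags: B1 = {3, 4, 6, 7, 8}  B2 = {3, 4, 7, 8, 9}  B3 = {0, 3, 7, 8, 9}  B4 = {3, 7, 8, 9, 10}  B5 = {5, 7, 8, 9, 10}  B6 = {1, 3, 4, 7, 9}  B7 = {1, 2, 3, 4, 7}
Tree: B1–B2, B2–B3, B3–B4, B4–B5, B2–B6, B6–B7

Yes; width 4.

Checking the three conditions: (i) the bags cover all of {0, 1, 2, 3, 4, 5, 6, 7, 8, 9, 10}; (ii) for each edge, some bag contains both endpoints; (iii) the bags containing any fixed vertex form a subtree. All hold, so the decomposition is valid with width 5 − 1 = 4.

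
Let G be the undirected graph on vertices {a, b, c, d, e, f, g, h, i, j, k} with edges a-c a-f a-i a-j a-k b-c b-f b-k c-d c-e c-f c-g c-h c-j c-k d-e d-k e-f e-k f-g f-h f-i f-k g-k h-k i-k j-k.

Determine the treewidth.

3

A width-3 tree decomposition is:
Bags: B1 = {a, c, j, k}  B2 = {a, c, f, k}  B3 = {c, f, h, k}  B4 = {c, f, g, k}  B5 = {a, f, i, k}  B6 = {c, e, f, k}  B7 = {b, c, f, k}  B8 = {c, d, e, k}
Tree: B1–B2, B2–B3, B2–B4, B2–B5, B2–B6, B6–B7, B6–B8
Every bag has size at most 4, so the width is 4 − 1 = 3 and tw(G) ≤ 3. On the other hand G contains the 4-clique {c, d, e, k}. A clique must lie in a single bag of any decomposition, so no decomposition can have width below 3. The upper and lower bounds meet at 3, so that is the treewidth.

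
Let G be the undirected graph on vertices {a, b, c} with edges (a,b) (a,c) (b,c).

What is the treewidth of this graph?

A width-2 tree decomposition is:
Bags: B1 = {a, b, c}
Tree: (single bag)
With just one bag of size 3, the width is 3 − 1 = 2, so tw(G) ≤ 2. Conversely, {a, b, c} is a clique of size 3, and the vertices of any clique must share a bag in every tree decomposition; so some bag has ≥ 3 vertices and tw(G) ≥ 2. Hence tw(G) = 2 exactly.

2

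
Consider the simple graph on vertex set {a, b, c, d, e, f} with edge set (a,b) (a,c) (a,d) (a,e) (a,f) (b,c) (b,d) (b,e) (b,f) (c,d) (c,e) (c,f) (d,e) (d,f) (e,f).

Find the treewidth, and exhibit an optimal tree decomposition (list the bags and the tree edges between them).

Treewidth 5.
One optimal decomposition is:
Bags: B1 = {a, b, c, d, e, f}
Tree: (single bag)

A single bag containing all 6 vertices is trivially a valid decomposition of width 5. For the lower bound, the 6 vertices {a, b, c, d, e, f} are pairwise adjacent, and any tree decomposition puts a clique entirely inside one bag — forcing width ≥ 5. Therefore the treewidth is 5.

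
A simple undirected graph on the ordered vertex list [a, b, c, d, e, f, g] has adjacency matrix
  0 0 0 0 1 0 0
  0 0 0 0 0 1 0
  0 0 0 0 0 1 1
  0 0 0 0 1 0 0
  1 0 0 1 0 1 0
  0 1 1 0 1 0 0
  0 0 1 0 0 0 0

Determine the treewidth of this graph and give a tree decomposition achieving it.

Each bag holds 2 vertices, so the decomposition has width 1, which upper-bounds the treewidth. Since G has at least one edge (e.g. a–e), it is not an edgeless graph, so tw(G) ≥ 1. Therefore the treewidth is 1.

Treewidth 1.
One optimal decomposition is:
Bags: B1 = {a, e}  B2 = {d, e}  B3 = {e, f}  B4 = {c, f}  B5 = {b, f}  B6 = {c, g}
Tree: B1–B2, B1–B3, B3–B4, B3–B5, B4–B6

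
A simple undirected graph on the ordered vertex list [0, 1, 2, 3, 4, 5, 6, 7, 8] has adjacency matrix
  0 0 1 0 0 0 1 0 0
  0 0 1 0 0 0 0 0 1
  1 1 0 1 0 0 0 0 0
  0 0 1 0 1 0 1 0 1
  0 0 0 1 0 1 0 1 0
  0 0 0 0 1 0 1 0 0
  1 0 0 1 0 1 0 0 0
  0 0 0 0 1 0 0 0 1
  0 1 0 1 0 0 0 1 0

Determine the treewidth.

A width-3 tree decomposition is:
Bags: B1 = {0, 4, 5, 6}  B2 = {0, 3, 4, 6}  B3 = {0, 2, 3, 4}  B4 = {2, 3, 4, 7}  B5 = {2, 3, 7, 8}  B6 = {1, 2, 7, 8}
Tree: B1–B2, B2–B3, B3–B4, B4–B5, B5–B6
Each bag holds 4 vertices, so the decomposition has width 3, which upper-bounds the treewidth. For the lower bound: the 4 vertex sets {0,5,6}, {4}, {3}, {1,2,7,8} are disjoint, each induces a connected subgraph, and every pair is joined by at least one edge of G. Contracting each set to a single vertex therefore yields K_{4} as a minor, and since treewidth is minor-monotone, tw(G) ≥ tw(K_{4}) = 3. Hence tw(G) = 3 exactly.

3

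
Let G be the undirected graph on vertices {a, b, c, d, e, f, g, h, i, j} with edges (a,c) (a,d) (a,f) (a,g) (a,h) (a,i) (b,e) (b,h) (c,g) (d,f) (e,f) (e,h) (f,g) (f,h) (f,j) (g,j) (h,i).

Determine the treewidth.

A width-2 tree decomposition is:
Bags: B1 = {a, f, h}  B2 = {a, f, g}  B3 = {a, c, g}  B4 = {e, f, h}  B5 = {a, h, i}  B6 = {a, d, f}  B7 = {f, g, j}  B8 = {b, e, h}
Tree: B1–B2, B2–B3, B1–B4, B1–B5, B2–B6, B2–B7, B4–B8
The largest bag has 3 vertices, giving width 2; this decomposition certifies tw(G) ≤ 2. For the lower bound, the 3 vertices {a, c, g} are pairwise adjacent, and any tree decomposition puts a clique entirely inside one bag — forcing width ≥ 2. Combining the bounds, tw(G) = 2.

2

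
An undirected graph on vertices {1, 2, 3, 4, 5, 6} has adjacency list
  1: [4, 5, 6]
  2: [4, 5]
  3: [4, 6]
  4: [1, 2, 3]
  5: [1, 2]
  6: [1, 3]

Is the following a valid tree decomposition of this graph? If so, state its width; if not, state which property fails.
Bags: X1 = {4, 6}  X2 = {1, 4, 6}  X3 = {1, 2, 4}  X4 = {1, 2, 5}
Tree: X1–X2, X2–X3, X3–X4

No — vertex 3 appears in no bag.

A tree decomposition must satisfy three properties: every vertex lies in some bag; for every edge, both endpoints lie together in some bag; and for every vertex, the bags containing it form a connected subtree. Here vertex 3 appears in no bag, so the decomposition is invalid.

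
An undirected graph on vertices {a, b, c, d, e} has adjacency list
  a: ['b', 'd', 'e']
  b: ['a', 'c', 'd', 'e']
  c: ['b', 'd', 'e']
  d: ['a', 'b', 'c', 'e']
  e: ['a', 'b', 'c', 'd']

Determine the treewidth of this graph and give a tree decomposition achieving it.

Every bag has size at most 4, so the width is 4 − 1 = 3 and tw(G) ≤ 3. On the other hand G contains the 4-clique {b, c, d, e}. A clique must lie in a single bag of any decomposition, so no decomposition can have width below 3. Hence tw(G) = 3 exactly.

Treewidth 3.
Bags: B1 = {b, c, d, e}  B2 = {a, b, d, e}
Tree: B1–B2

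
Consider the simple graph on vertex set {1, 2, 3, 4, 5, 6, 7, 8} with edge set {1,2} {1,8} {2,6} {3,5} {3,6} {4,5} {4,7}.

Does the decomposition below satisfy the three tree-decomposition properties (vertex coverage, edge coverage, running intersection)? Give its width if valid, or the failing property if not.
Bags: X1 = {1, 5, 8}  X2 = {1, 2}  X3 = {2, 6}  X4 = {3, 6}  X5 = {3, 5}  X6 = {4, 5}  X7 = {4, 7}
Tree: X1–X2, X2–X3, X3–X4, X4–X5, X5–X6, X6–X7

A tree decomposition must satisfy three properties: every vertex lies in some bag; for every edge, both endpoints lie together in some bag; and for every vertex, the bags containing it form a connected subtree. Here bags containing vertex 5 are not connected in the tree, so the decomposition is invalid.

No — bags containing vertex 5 are not connected in the tree.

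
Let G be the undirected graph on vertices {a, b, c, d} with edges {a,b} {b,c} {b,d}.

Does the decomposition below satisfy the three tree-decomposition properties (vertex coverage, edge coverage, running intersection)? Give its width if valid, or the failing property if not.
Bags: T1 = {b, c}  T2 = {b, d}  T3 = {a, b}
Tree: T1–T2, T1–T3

Yes; width 1.

Every vertex of G appears in some bag (union = {a, b, c, d}); every edge is covered by a bag; and for each vertex v the set of bags containing v is connected in the bag tree. The decomposition is therefore valid. The largest bag has 2 vertices, so the width is 1.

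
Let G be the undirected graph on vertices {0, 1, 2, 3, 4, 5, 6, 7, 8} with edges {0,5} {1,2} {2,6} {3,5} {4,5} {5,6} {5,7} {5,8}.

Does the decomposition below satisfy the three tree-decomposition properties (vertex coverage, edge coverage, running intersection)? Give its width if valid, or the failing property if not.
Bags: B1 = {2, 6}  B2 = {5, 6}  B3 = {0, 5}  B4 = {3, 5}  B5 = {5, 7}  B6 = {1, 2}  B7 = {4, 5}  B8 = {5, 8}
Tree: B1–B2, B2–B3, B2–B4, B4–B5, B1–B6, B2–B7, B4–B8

Every vertex of G appears in some bag (union = {0, 1, 2, 3, 4, 5, 6, 7, 8}); every edge is covered by a bag; and for each vertex v the set of bags containing v is connected in the bag tree. The decomposition is therefore valid. The largest bag has 2 vertices, so the width is 1.

Yes; width 1.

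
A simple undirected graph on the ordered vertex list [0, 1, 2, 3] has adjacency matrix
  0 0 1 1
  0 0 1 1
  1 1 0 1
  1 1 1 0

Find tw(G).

2

A width-2 tree decomposition is:
Bags: B1 = {0, 2, 3}  B2 = {1, 2, 3}
Tree: B1–B2
The largest bag has 3 vertices, giving width 2; this decomposition certifies tw(G) ≤ 2. For the lower bound, the 3 vertices {0, 2, 3} are pairwise adjacent, and any tree decomposition puts a clique entirely inside one bag — forcing width ≥ 2. The upper and lower bounds meet at 2, so that is the treewidth.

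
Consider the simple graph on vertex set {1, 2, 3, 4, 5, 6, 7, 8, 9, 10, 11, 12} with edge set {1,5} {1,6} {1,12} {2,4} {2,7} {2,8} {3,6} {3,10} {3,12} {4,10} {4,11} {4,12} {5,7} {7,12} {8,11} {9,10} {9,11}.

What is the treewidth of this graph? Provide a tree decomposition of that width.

Treewidth 3.
One such decomposition:
Bags: B1 = {2, 8, 9, 11}  B2 = {2, 4, 9, 11}  B3 = {2, 4, 9, 10}  B4 = {2, 4, 7, 10}  B5 = {4, 7, 10, 12}  B6 = {3, 7, 10, 12}  B7 = {3, 5, 7, 12}  B8 = {1, 3, 5, 12}  B9 = {1, 3, 5, 6}
Tree: B1–B2, B2–B3, B3–B4, B4–B5, B5–B6, B6–B7, B7–B8, B8–B9

Each bag holds 4 vertices, so the decomposition has width 3, which upper-bounds the treewidth. For the lower bound: the 4 vertex sets {8,9,11}, {2}, {4}, {3,7,10,12} are disjoint, each induces a connected subgraph, and every pair is joined by at least one edge of G. Contracting each set to a single vertex therefore yields K_{4} as a minor, and since treewidth is minor-monotone, tw(G) ≥ tw(K_{4}) = 3. Combining the bounds, tw(G) = 3.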